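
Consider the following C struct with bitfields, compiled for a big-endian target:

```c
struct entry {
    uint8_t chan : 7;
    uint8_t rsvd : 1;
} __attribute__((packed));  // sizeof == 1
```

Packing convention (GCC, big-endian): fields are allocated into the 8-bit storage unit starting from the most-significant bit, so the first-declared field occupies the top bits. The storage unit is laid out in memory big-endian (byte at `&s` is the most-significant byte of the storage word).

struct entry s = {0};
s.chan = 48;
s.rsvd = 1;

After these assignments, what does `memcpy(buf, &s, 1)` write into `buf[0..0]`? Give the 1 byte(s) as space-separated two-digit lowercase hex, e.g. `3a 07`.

61

[1+:7] chan=48 & 0x7f = 0x30; word=0x60
[0+:1] rsvd=1 & 0x1 = 0x1; word=0x61
word = 0x61 → big-endian bytes:
  [0]=0x61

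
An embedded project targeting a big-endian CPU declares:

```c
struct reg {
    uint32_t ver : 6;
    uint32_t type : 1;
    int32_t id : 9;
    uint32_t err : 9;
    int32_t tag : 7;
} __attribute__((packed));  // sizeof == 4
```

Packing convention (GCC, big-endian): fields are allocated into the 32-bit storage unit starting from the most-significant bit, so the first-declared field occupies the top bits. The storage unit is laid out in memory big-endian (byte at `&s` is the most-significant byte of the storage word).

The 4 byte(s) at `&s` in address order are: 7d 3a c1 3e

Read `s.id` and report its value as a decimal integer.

[0]=0x7d [1]=0x3a [2]=0xc1 [3]=0x3e (big-endian) → word 0x7d3ac13e
ver:6 @ bit 26 → (0x7d3ac13e>>26)&0x3f = 0x1f
type:1 @ bit 25 → (0x7d3ac13e>>25)&0x1 = 0x0
id:9 @ bit 16 → (0x7d3ac13e>>16)&0x1ff = 0x13a  ←
err:9 @ bit 7 → (0x7d3ac13e>>7)&0x1ff = 0x182
tag:7 @ bit 0 → (0x7d3ac13e>>0)&0x7f = 0x3e
id signed 9b, MSB=1: 314 - 512 = -198

-198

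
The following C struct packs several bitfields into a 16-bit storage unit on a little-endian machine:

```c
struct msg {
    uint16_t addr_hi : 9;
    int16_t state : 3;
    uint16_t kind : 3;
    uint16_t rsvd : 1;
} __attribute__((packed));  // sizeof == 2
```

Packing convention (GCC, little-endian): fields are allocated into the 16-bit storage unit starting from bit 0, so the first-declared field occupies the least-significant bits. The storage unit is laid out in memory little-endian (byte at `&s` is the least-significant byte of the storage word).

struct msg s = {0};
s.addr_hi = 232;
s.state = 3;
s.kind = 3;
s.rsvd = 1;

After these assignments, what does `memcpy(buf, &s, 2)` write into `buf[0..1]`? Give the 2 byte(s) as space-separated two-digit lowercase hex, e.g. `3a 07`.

e8 b6

[0+:9] addr_hi=232 & 0x1ff = 0xe8; word=0x00e8
[9+:3] state=3 & 0x7 = 0x3; word=0x06e8
[12+:3] kind=3 & 0x7 = 0x3; word=0x36e8
[15+:1] rsvd=1 & 0x1 = 0x1; word=0xb6e8
word = 0xb6e8 → little-endian bytes:
  [0]=0xe8  [1]=0xb6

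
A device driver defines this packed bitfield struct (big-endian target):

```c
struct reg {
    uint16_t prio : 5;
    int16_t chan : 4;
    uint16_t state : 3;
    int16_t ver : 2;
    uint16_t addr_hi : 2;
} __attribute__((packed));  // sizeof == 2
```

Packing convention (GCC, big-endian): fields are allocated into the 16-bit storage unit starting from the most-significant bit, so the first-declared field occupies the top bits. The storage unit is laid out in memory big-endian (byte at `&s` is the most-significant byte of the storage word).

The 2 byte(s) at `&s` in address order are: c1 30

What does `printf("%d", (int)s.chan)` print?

2

[0]=0xc1 [1]=0x30 (big-endian) → word 0xc130
prio:5 @ bit 11 → (0xc130>>11)&0x1f = 0x18
chan:4 @ bit 7 → (0xc130>>7)&0xf = 0x2  ←
state:3 @ bit 4 → (0xc130>>4)&0x7 = 0x3
ver:2 @ bit 2 → (0xc130>>2)&0x3 = 0x0
addr_hi:2 @ bit 0 → (0xc130>>0)&0x3 = 0x0
chan signed 4b, MSB=0: value = 2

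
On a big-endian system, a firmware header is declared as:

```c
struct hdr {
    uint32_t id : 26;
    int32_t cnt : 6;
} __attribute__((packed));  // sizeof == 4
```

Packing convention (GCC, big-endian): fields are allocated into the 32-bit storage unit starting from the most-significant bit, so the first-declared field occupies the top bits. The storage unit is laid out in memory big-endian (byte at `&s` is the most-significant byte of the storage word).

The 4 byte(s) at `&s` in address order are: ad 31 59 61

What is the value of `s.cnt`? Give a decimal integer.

-31

[0]=0xad [1]=0x31 [2]=0x59 [3]=0x61 (big-endian) → word 0xad315961
id [6+:26] = (word>>6) & 0x3ffffff = 45401445
cnt [0+:6] = (word>>0) & 0x3f = 33  ←
cnt signed 6b, MSB=1: 33 - 64 = -31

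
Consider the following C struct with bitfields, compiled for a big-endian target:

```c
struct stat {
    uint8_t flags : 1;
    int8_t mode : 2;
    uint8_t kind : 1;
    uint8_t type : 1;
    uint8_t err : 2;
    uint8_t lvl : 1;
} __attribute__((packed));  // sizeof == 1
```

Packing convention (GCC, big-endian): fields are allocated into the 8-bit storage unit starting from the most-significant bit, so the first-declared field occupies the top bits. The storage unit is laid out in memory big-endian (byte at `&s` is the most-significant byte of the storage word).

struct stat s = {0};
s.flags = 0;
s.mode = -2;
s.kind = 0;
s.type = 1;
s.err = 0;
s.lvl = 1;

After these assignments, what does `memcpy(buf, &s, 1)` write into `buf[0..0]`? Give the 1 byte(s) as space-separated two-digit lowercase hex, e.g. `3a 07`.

49

[7+:1] flags=0 & 0x1 = 0x0; word=0x00
[5+:2] mode=-2 & 0x3 = 0x2; word=0x40
[4+:1] kind=0 & 0x1 = 0x0; word=0x40
[3+:1] type=1 & 0x1 = 0x1; word=0x48
[1+:2] err=0 & 0x3 = 0x0; word=0x48
[0+:1] lvl=1 & 0x1 = 0x1; word=0x49
word = 0x49 → big-endian bytes:
  [0]=0x49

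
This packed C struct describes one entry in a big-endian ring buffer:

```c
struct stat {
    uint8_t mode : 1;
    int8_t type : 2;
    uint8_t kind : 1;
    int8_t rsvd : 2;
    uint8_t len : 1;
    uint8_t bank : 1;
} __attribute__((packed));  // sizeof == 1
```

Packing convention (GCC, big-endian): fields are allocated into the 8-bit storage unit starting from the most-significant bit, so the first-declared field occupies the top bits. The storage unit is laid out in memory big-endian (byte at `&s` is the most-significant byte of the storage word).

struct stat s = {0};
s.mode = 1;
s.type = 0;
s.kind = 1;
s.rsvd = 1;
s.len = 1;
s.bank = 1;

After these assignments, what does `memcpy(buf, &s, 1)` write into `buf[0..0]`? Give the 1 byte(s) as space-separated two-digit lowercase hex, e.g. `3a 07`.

97

[7+:1] mode=1 & 0x1 = 0x1; word=0x80
[5+:2] type=0 & 0x3 = 0x0; word=0x80
[4+:1] kind=1 & 0x1 = 0x1; word=0x90
[2+:2] rsvd=1 & 0x3 = 0x1; word=0x94
[1+:1] len=1 & 0x1 = 0x1; word=0x96
[0+:1] bank=1 & 0x1 = 0x1; word=0x97
word = 0x97 → big-endian bytes:
  [0]=0x97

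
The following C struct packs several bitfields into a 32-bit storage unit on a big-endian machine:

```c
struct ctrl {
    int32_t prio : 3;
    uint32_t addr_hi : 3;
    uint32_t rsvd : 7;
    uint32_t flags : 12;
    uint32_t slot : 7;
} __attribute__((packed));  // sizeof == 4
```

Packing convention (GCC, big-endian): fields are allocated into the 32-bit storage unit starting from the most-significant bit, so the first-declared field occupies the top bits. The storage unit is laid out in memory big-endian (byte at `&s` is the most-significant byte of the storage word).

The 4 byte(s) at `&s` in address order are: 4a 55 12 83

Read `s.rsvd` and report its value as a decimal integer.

74

[0]=0x4a [1]=0x55 [2]=0x12 [3]=0x83 (big-endian) → word 0x4a551283
prio:3 @ bit 29 → (0x4a551283>>29)&0x7 = 0x2
addr_hi:3 @ bit 26 → (0x4a551283>>26)&0x7 = 0x2
rsvd:7 @ bit 19 → (0x4a551283>>19)&0x7f = 0x4a  ←
flags:12 @ bit 7 → (0x4a551283>>7)&0xfff = 0xa25
slot:7 @ bit 0 → (0x4a551283>>0)&0x7f = 0x3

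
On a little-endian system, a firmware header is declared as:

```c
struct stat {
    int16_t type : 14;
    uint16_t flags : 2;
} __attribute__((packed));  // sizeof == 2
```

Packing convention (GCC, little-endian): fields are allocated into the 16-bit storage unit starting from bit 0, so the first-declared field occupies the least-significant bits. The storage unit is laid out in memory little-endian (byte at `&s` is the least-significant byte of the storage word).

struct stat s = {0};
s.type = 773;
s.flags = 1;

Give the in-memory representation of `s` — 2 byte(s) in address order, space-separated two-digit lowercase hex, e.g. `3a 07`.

05 43

type:14 = 773 → 0x305 << 0 → word 0x0305
flags:2 = 1 → 0x1 << 14 → word 0x4305
word = 0x4305 → little-endian bytes:
  [0]=0x05  [1]=0x43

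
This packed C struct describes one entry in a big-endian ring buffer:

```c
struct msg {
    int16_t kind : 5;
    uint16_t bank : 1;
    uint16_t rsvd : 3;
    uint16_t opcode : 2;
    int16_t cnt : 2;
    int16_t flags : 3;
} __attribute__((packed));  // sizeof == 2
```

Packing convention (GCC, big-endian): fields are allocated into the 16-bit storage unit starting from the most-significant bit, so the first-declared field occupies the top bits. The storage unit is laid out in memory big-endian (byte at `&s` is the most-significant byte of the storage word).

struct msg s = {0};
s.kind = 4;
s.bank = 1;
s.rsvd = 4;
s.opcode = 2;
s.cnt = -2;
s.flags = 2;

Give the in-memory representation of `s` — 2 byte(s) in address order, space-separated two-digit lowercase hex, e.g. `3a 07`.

26 52

kind:5 = 4 → 0x4 << 11 → word 0x2000
bank:1 = 1 → 0x1 << 10 → word 0x2400
rsvd:3 = 4 → 0x4 << 7 → word 0x2600
opcode:2 = 2 → 0x2 << 5 → word 0x2640
cnt:2 = -2 → 0x2 << 3 → word 0x2650
flags:3 = 2 → 0x2 << 0 → word 0x2652
word = 0x2652 → big-endian bytes:
  [0]=0x26  [1]=0x52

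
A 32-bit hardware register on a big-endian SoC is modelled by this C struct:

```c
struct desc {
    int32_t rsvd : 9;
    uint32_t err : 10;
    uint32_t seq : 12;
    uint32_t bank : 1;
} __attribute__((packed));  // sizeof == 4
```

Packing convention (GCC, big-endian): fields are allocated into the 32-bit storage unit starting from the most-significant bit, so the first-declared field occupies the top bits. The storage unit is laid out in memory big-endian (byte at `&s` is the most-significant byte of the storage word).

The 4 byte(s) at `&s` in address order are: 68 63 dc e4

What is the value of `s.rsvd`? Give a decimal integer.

[0]=0x68 [1]=0x63 [2]=0xdc [3]=0xe4 (big-endian) → word 0x6863dce4
rsvd:9 @ bit 23 → (0x6863dce4>>23)&0x1ff = 0xd0  ←
err:10 @ bit 13 → (0x6863dce4>>13)&0x3ff = 0x31e
seq:12 @ bit 1 → (0x6863dce4>>1)&0xfff = 0xe72
bank:1 @ bit 0 → (0x6863dce4>>0)&0x1 = 0x0
rsvd signed 9b, MSB=0: value = 208

208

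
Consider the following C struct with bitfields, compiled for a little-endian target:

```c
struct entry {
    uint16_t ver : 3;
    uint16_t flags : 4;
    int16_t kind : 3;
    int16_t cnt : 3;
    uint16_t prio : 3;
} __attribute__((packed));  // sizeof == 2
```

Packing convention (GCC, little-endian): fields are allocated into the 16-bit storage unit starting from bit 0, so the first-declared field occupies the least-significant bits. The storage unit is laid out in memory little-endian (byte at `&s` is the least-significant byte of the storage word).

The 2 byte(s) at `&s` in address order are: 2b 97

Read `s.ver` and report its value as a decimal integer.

3

[0]=0x2b [1]=0x97 (little-endian) → word 0x972b
ver:3 @ bit 0 → (0x972b>>0)&0x7 = 0x3  ←
flags:4 @ bit 3 → (0x972b>>3)&0xf = 0x5
kind:3 @ bit 7 → (0x972b>>7)&0x7 = 0x6
cnt:3 @ bit 10 → (0x972b>>10)&0x7 = 0x5
prio:3 @ bit 13 → (0x972b>>13)&0x7 = 0x4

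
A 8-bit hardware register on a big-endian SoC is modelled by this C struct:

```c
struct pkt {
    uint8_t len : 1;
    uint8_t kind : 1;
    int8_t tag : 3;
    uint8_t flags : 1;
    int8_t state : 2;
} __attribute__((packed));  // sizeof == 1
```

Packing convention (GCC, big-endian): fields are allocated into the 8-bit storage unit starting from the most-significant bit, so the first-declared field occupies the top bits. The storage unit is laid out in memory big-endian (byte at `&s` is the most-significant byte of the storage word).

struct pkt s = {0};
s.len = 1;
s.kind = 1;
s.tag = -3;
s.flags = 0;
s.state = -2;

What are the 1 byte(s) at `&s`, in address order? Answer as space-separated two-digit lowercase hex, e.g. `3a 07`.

len:1 = 1 → 0x1 << 7 → word 0x80
kind:1 = 1 → 0x1 << 6 → word 0xc0
tag:3 = -3 → 0x5 << 3 → word 0xe8
flags:1 = 0 → 0x0 << 2 → word 0xe8
state:2 = -2 → 0x2 << 0 → word 0xea
word = 0xea → big-endian bytes:
  [0]=0xea

ea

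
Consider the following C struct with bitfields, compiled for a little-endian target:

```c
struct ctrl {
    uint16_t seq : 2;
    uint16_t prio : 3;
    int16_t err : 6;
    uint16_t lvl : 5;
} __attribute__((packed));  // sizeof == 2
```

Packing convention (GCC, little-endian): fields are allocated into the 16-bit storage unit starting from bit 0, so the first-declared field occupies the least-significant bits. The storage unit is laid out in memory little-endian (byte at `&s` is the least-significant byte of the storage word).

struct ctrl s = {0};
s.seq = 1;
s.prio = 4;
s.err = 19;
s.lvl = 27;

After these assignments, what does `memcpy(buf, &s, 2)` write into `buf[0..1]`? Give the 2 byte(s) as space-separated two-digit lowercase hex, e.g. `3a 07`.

71 da

seq:2 = 1 → 0x1 << 0 → word 0x0001
prio:3 = 4 → 0x4 << 2 → word 0x0011
err:6 = 19 → 0x13 << 5 → word 0x0271
lvl:5 = 27 → 0x1b << 11 → word 0xda71
word = 0xda71 → little-endian bytes:
  [0]=0x71  [1]=0xda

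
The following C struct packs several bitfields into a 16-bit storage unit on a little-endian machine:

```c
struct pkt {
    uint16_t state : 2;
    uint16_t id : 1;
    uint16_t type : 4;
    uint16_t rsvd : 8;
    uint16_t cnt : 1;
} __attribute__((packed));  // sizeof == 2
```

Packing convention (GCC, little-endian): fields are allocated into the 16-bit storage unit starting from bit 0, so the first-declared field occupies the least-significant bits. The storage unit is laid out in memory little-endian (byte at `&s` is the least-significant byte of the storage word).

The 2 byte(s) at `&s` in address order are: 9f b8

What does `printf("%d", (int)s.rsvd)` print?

113

[0]=0x9f [1]=0xb8 (little-endian) → word 0xb89f
state:2 @ bit 0 → (0xb89f>>0)&0x3 = 0x3
id:1 @ bit 2 → (0xb89f>>2)&0x1 = 0x1
type:4 @ bit 3 → (0xb89f>>3)&0xf = 0x3
rsvd:8 @ bit 7 → (0xb89f>>7)&0xff = 0x71  ←
cnt:1 @ bit 15 → (0xb89f>>15)&0x1 = 0x1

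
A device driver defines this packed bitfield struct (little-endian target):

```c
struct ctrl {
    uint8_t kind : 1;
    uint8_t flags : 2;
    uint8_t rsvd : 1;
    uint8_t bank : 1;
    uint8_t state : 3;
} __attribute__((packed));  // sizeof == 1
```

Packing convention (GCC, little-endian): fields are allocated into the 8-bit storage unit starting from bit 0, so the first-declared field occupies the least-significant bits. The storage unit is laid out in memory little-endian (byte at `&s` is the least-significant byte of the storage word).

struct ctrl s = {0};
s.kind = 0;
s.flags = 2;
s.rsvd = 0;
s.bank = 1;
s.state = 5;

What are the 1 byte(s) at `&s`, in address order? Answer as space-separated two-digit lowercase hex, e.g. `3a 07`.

[0+:1] kind=0 & 0x1 = 0x0; word=0x00
[1+:2] flags=2 & 0x3 = 0x2; word=0x04
[3+:1] rsvd=0 & 0x1 = 0x0; word=0x04
[4+:1] bank=1 & 0x1 = 0x1; word=0x14
[5+:3] state=5 & 0x7 = 0x5; word=0xb4
word = 0xb4 → little-endian bytes:
  [0]=0xb4

b4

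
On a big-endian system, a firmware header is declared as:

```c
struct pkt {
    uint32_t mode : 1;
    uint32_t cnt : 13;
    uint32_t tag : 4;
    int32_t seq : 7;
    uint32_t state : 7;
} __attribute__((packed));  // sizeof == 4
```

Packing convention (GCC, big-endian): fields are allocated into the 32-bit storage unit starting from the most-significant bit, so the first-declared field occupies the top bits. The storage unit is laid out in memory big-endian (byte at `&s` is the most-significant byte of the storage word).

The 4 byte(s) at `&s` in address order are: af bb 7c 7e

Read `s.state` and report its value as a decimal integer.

[0]=0xaf [1]=0xbb [2]=0x7c [3]=0x7e (big-endian) → word 0xafbb7c7e
mode [31+:1] = (word>>31) & 0x1 = 1
cnt [18+:13] = (word>>18) & 0x1fff = 3054
tag [14+:4] = (word>>14) & 0xf = 13
seq [7+:7] = (word>>7) & 0x7f = 120
state [0+:7] = (word>>0) & 0x7f = 126  ←

126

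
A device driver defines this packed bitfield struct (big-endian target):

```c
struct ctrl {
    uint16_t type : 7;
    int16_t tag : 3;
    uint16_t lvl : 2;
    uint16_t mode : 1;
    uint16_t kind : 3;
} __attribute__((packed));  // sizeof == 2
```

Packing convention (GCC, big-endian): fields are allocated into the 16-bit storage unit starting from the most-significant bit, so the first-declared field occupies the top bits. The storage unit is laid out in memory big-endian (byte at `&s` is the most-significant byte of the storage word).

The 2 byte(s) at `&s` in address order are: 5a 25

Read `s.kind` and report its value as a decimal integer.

5

[0]=0x5a [1]=0x25 (big-endian) → word 0x5a25
type [9+:7] = (word>>9) & 0x7f = 45
tag [6+:3] = (word>>6) & 0x7 = 0
lvl [4+:2] = (word>>4) & 0x3 = 2
mode [3+:1] = (word>>3) & 0x1 = 0
kind [0+:3] = (word>>0) & 0x7 = 5  ←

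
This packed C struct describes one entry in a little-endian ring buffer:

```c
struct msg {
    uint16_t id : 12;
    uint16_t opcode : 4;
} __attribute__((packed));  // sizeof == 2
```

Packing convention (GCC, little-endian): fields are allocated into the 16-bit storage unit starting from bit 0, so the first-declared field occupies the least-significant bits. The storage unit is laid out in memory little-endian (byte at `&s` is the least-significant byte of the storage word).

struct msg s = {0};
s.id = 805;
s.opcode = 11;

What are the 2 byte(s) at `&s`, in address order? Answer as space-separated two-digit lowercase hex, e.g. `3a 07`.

25 b3

id:12 = 805 → 0x325 << 0 → word 0x0325
opcode:4 = 11 → 0xb << 12 → word 0xb325
word = 0xb325 → little-endian bytes:
  [0]=0x25  [1]=0xb3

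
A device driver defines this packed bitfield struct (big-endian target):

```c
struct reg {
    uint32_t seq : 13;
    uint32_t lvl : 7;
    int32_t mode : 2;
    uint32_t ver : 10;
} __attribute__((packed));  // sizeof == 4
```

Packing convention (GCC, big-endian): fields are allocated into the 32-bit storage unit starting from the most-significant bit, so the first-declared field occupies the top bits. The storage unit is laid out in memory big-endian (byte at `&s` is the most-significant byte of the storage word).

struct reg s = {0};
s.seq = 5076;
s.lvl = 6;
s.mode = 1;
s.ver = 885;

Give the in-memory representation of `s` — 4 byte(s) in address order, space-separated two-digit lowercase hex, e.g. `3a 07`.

9e a0 67 75

[19+:13] seq=5076 & 0x1fff = 0x13d4; word=0x9ea00000
[12+:7] lvl=6 & 0x7f = 0x6; word=0x9ea06000
[10+:2] mode=1 & 0x3 = 0x1; word=0x9ea06400
[0+:10] ver=885 & 0x3ff = 0x375; word=0x9ea06775
word = 0x9ea06775 → big-endian bytes:
  [0]=0x9e  [1]=0xa0  [2]=0x67  [3]=0x75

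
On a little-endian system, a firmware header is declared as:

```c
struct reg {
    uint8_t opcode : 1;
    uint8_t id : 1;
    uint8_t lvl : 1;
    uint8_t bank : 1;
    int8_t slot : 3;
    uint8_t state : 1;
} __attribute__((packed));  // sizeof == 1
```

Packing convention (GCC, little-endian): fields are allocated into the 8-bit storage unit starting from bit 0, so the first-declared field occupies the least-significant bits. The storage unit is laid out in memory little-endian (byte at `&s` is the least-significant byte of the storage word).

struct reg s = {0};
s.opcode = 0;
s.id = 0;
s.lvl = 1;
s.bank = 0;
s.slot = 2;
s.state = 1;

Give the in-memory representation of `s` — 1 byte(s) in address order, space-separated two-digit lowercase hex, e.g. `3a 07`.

opcode (1b) val=0 bits=0x0 at bit 0: 0x00
id (1b) val=0 bits=0x0 at bit 1: 0x00
lvl (1b) val=1 bits=0x1 at bit 2: 0x04
bank (1b) val=0 bits=0x0 at bit 3: 0x04
slot (3b) val=2 bits=0x2 at bit 4: 0x24
state (1b) val=1 bits=0x1 at bit 7: 0xa4
word = 0xa4 → little-endian bytes:
  [0]=0xa4

a4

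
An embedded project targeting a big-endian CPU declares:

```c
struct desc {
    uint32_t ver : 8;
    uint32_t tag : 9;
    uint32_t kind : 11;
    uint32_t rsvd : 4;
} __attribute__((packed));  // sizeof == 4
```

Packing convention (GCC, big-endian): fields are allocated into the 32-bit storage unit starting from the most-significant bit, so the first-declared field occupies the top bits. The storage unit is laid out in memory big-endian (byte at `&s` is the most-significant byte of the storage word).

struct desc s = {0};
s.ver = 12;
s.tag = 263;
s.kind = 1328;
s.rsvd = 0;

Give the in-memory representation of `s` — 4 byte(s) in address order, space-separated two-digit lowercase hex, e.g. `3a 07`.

0c 83 d3 00

ver:8 = 12 → 0xc << 24 → word 0x0c000000
tag:9 = 263 → 0x107 << 15 → word 0x0c838000
kind:11 = 1328 → 0x530 << 4 → word 0x0c83d300
rsvd:4 = 0 → 0x0 << 0 → word 0x0c83d300
word = 0x0c83d300 → big-endian bytes:
  [0]=0x0c  [1]=0x83  [2]=0xd3  [3]=0x00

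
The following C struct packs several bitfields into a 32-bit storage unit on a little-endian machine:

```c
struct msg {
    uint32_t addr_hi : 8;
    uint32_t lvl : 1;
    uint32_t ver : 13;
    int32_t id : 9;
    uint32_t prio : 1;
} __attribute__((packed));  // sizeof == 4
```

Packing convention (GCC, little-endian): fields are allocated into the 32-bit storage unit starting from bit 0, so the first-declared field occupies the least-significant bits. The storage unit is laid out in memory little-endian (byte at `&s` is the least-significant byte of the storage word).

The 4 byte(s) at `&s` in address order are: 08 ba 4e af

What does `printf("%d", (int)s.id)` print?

189

[0]=0x08 [1]=0xba [2]=0x4e [3]=0xaf (little-endian) → word 0xaf4eba08
addr_hi [0+:8] = (word>>0) & 0xff = 8
lvl [8+:1] = (word>>8) & 0x1 = 0
ver [9+:13] = (word>>9) & 0x1fff = 1885
id [22+:9] = (word>>22) & 0x1ff = 189  ←
prio [31+:1] = (word>>31) & 0x1 = 1
id signed 9b, MSB=0: value = 189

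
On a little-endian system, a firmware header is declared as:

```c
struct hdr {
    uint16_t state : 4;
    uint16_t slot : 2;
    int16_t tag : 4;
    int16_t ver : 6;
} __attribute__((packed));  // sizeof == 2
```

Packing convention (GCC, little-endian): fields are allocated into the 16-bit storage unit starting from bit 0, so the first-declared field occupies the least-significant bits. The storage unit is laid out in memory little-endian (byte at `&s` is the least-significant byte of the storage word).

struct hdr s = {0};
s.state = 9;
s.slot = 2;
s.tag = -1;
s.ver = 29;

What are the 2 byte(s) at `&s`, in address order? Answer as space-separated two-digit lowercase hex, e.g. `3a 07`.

e9 77

state (4b) val=9 bits=0x9 at bit 0: 0x0009
slot (2b) val=2 bits=0x2 at bit 4: 0x0029
tag (4b) val=-1 bits=0xf at bit 6: 0x03e9
ver (6b) val=29 bits=0x1d at bit 10: 0x77e9
word = 0x77e9 → little-endian bytes:
  [0]=0xe9  [1]=0x77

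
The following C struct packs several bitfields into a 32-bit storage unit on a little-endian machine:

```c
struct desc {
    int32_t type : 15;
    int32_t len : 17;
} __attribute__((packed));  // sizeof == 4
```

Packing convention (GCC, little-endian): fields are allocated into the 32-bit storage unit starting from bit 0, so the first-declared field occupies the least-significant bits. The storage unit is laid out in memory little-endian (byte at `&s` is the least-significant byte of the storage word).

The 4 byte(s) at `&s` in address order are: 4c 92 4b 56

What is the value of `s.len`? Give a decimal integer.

[0]=0x4c [1]=0x92 [2]=0x4b [3]=0x56 (little-endian) → word 0x564b924c
type [0+:15] = (word>>0) & 0x7fff = 4684
len [15+:17] = (word>>15) & 0x1ffff = 44183  ←
len signed 17b, MSB=0: value = 44183

44183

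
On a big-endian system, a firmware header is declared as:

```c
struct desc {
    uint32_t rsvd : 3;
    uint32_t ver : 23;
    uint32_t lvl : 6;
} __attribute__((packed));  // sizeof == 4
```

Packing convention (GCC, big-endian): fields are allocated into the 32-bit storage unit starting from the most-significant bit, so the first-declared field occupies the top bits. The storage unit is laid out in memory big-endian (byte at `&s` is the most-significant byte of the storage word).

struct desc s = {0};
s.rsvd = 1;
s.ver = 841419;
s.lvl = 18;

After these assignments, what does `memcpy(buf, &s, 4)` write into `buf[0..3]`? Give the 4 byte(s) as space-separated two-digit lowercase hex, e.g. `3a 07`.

23 35 b2 d2

rsvd:3 = 1 → 0x1 << 29 → word 0x20000000
ver:23 = 841419 → 0xcd6cb << 6 → word 0x2335b2c0
lvl:6 = 18 → 0x12 << 0 → word 0x2335b2d2
word = 0x2335b2d2 → big-endian bytes:
  [0]=0x23  [1]=0x35  [2]=0xb2  [3]=0xd2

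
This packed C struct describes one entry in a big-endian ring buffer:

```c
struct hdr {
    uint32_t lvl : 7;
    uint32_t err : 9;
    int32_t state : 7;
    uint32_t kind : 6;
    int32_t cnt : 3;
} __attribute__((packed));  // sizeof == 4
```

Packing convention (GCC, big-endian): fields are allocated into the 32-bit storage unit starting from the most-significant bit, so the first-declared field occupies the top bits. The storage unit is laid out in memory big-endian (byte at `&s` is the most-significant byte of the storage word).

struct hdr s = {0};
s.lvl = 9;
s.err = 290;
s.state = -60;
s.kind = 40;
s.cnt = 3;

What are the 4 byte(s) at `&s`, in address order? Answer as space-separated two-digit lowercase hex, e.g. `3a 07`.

[25+:7] lvl=9 & 0x7f = 0x9; word=0x12000000
[16+:9] err=290 & 0x1ff = 0x122; word=0x13220000
[9+:7] state=-60 & 0x7f = 0x44; word=0x13228800
[3+:6] kind=40 & 0x3f = 0x28; word=0x13228940
[0+:3] cnt=3 & 0x7 = 0x3; word=0x13228943
word = 0x13228943 → big-endian bytes:
  [0]=0x13  [1]=0x22  [2]=0x89  [3]=0x43

13 22 89 43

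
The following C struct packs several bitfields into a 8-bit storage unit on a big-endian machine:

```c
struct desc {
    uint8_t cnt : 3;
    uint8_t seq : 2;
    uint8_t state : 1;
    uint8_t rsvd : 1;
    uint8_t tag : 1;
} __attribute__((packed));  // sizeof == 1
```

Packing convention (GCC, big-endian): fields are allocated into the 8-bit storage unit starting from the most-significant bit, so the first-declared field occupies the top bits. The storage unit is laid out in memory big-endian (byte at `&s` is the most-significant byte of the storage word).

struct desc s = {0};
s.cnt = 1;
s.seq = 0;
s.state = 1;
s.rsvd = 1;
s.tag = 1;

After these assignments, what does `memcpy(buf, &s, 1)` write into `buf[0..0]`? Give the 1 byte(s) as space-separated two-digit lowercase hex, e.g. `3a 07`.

27

cnt:3 = 1 → 0x1 << 5 → word 0x20
seq:2 = 0 → 0x0 << 3 → word 0x20
state:1 = 1 → 0x1 << 2 → word 0x24
rsvd:1 = 1 → 0x1 << 1 → word 0x26
tag:1 = 1 → 0x1 << 0 → word 0x27
word = 0x27 → big-endian bytes:
  [0]=0x27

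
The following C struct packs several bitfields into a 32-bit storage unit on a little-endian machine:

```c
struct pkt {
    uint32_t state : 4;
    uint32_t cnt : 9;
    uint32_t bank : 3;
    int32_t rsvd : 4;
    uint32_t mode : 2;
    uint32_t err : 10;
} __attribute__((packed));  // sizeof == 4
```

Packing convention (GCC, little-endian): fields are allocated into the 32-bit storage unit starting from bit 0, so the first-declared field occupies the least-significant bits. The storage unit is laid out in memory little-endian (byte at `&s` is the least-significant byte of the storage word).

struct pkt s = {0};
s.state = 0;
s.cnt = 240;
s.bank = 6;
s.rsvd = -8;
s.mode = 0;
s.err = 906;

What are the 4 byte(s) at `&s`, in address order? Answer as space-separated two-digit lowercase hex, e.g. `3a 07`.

00 cf 88 e2

state:4 = 0 → 0x0 << 0 → word 0x00000000
cnt:9 = 240 → 0xf0 << 4 → word 0x00000f00
bank:3 = 6 → 0x6 << 13 → word 0x0000cf00
rsvd:4 = -8 → 0x8 << 16 → word 0x0008cf00
mode:2 = 0 → 0x0 << 20 → word 0x0008cf00
err:10 = 906 → 0x38a << 22 → word 0xe288cf00
word = 0xe288cf00 → little-endian bytes:
  [0]=0x00  [1]=0xcf  [2]=0x88  [3]=0xe2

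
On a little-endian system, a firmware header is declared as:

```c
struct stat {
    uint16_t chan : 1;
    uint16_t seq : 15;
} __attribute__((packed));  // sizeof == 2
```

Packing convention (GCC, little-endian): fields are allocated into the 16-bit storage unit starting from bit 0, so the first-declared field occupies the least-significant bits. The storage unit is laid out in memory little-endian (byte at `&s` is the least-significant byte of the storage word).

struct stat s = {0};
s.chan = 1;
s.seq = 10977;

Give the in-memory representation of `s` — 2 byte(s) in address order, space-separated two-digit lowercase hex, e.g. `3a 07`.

c3 55

[0+:1] chan=1 & 0x1 = 0x1; word=0x0001
[1+:15] seq=10977 & 0x7fff = 0x2ae1; word=0x55c3
word = 0x55c3 → little-endian bytes:
  [0]=0xc3  [1]=0x55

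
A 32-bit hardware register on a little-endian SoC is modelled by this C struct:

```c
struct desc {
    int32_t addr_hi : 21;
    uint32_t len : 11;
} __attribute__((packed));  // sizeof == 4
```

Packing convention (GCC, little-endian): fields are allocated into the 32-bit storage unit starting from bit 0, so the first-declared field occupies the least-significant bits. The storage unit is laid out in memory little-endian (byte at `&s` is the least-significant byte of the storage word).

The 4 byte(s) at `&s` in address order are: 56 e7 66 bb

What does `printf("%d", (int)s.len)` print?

1499

[0]=0x56 [1]=0xe7 [2]=0x66 [3]=0xbb (little-endian) → word 0xbb66e756
addr_hi [0+:21] = (word>>0) & 0x1fffff = 452438
len [21+:11] = (word>>21) & 0x7ff = 1499  ←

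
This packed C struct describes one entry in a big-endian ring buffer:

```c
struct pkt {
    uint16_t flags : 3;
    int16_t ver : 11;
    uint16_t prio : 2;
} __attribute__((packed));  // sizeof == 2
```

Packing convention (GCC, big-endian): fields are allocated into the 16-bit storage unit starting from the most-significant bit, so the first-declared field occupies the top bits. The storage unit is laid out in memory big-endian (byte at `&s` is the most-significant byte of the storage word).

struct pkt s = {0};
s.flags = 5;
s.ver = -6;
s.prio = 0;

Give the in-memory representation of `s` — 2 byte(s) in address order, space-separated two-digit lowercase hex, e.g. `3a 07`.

[13+:3] flags=5 & 0x7 = 0x5; word=0xa000
[2+:11] ver=-6 & 0x7ff = 0x7fa; word=0xbfe8
[0+:2] prio=0 & 0x3 = 0x0; word=0xbfe8
word = 0xbfe8 → big-endian bytes:
  [0]=0xbf  [1]=0xe8

bf e8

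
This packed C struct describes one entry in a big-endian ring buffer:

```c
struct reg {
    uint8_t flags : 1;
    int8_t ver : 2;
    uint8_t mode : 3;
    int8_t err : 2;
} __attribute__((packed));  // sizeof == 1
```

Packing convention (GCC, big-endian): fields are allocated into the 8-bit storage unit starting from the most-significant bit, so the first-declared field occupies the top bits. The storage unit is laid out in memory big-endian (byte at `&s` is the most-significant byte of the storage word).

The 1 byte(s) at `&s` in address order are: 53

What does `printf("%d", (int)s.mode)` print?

[0]=0x53 (big-endian) → word 0x53
flags:1 @ bit 7 → (0x53>>7)&0x1 = 0x0
ver:2 @ bit 5 → (0x53>>5)&0x3 = 0x2
mode:3 @ bit 2 → (0x53>>2)&0x7 = 0x4  ←
err:2 @ bit 0 → (0x53>>0)&0x3 = 0x3

4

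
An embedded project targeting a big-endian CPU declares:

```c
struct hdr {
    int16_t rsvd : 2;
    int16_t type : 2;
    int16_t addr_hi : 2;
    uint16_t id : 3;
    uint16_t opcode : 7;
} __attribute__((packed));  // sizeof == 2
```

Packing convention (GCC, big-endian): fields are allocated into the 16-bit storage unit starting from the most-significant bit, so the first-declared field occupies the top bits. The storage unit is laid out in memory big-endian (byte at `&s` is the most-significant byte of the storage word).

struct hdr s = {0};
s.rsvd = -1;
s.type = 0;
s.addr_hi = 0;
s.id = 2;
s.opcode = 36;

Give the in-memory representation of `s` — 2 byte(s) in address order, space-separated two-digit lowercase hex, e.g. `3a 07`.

c1 24

rsvd (2b) val=-1 bits=0x3 at bit 14: 0xc000
type (2b) val=0 bits=0x0 at bit 12: 0xc000
addr_hi (2b) val=0 bits=0x0 at bit 10: 0xc000
id (3b) val=2 bits=0x2 at bit 7: 0xc100
opcode (7b) val=36 bits=0x24 at bit 0: 0xc124
word = 0xc124 → big-endian bytes:
  [0]=0xc1  [1]=0x24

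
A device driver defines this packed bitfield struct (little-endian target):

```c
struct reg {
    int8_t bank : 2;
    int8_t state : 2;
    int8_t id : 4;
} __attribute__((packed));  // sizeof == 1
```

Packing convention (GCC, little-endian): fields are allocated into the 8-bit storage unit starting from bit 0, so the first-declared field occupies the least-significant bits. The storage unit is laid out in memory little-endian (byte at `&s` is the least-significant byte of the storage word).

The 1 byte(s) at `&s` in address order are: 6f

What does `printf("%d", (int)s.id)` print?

[0]=0x6f (little-endian) → word 0x6f
bank:2 @ bit 0 → (0x6f>>0)&0x3 = 0x3
state:2 @ bit 2 → (0x6f>>2)&0x3 = 0x3
id:4 @ bit 4 → (0x6f>>4)&0xf = 0x6  ←
id signed 4b, MSB=0: value = 6

6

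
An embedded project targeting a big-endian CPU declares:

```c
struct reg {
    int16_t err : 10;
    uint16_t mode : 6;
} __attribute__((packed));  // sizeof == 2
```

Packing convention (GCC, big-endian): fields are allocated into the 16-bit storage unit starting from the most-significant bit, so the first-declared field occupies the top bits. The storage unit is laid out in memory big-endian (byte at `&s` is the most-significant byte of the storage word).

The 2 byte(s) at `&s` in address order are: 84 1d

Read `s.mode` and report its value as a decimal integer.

[0]=0x84 [1]=0x1d (big-endian) → word 0x841d
err [6+:10] = (word>>6) & 0x3ff = 528
mode [0+:6] = (word>>0) & 0x3f = 29  ←

29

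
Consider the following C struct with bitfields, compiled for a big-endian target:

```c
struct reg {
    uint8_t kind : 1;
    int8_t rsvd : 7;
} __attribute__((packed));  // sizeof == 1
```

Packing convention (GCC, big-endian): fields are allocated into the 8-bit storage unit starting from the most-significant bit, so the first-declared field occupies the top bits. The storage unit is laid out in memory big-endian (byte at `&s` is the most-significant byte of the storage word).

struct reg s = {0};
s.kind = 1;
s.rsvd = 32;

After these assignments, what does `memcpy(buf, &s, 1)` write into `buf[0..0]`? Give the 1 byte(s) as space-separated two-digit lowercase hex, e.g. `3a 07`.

a0

[7+:1] kind=1 & 0x1 = 0x1; word=0x80
[0+:7] rsvd=32 & 0x7f = 0x20; word=0xa0
word = 0xa0 → big-endian bytes:
  [0]=0xa0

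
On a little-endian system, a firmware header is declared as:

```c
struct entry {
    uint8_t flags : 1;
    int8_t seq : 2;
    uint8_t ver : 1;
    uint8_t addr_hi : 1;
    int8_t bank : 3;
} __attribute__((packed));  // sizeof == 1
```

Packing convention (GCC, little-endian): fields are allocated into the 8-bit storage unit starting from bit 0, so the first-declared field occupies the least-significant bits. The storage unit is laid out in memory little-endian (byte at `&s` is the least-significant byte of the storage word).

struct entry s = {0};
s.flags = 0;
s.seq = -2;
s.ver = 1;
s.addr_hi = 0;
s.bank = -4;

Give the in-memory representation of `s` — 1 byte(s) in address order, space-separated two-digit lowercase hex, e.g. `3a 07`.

8c

flags:1 = 0 → 0x0 << 0 → word 0x00
seq:2 = -2 → 0x2 << 1 → word 0x04
ver:1 = 1 → 0x1 << 3 → word 0x0c
addr_hi:1 = 0 → 0x0 << 4 → word 0x0c
bank:3 = -4 → 0x4 << 5 → word 0x8c
word = 0x8c → little-endian bytes:
  [0]=0x8c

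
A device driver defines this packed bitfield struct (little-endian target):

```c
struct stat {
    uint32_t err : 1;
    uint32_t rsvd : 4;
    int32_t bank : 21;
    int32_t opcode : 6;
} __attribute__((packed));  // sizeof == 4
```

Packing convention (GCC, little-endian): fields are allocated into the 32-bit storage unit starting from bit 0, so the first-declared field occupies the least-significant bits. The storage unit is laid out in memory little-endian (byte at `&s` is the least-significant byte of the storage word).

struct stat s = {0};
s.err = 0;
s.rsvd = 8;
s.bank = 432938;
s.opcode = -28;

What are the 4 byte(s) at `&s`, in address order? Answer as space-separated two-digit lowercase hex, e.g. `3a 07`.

err:1 = 0 → 0x0 << 0 → word 0x00000000
rsvd:4 = 8 → 0x8 << 1 → word 0x00000010
bank:21 = 432938 → 0x69b2a << 5 → word 0x00d36550
opcode:6 = -28 → 0x24 << 26 → word 0x90d36550
word = 0x90d36550 → little-endian bytes:
  [0]=0x50  [1]=0x65  [2]=0xd3  [3]=0x90

50 65 d3 90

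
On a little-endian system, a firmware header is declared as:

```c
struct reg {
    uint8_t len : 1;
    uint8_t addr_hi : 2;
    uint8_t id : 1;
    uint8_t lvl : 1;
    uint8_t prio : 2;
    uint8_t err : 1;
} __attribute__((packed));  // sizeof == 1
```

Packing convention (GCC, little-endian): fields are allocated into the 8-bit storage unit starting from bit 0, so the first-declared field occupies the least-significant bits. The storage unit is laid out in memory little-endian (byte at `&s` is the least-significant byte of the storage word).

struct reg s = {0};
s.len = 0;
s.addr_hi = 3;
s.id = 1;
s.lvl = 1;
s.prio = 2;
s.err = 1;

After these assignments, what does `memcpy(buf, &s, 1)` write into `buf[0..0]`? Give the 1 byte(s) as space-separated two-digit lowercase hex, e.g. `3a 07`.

de

len (1b) val=0 bits=0x0 at bit 0: 0x00
addr_hi (2b) val=3 bits=0x3 at bit 1: 0x06
id (1b) val=1 bits=0x1 at bit 3: 0x0e
lvl (1b) val=1 bits=0x1 at bit 4: 0x1e
prio (2b) val=2 bits=0x2 at bit 5: 0x5e
err (1b) val=1 bits=0x1 at bit 7: 0xde
word = 0xde → little-endian bytes:
  [0]=0xde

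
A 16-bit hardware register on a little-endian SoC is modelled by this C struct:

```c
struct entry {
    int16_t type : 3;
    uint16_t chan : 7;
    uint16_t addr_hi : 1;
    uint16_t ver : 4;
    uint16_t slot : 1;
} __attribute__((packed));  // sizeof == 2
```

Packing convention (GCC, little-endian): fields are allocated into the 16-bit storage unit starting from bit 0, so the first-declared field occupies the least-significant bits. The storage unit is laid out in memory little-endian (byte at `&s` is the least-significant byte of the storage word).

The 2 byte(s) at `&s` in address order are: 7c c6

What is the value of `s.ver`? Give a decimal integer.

[0]=0x7c [1]=0xc6 (little-endian) → word 0xc67c
type [0+:3] = (word>>0) & 0x7 = 4
chan [3+:7] = (word>>3) & 0x7f = 79
addr_hi [10+:1] = (word>>10) & 0x1 = 1
ver [11+:4] = (word>>11) & 0xf = 8  ←
slot [15+:1] = (word>>15) & 0x1 = 1

8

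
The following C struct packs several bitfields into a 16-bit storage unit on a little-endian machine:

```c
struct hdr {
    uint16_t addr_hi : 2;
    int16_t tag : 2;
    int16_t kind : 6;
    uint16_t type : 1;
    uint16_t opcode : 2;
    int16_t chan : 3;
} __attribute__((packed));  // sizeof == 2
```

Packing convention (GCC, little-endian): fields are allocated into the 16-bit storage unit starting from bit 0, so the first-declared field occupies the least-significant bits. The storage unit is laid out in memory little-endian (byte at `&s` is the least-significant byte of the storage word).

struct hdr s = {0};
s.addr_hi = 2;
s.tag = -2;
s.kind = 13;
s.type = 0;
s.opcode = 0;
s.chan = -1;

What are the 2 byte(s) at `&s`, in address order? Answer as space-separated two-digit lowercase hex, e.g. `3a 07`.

da e0

addr_hi:2 = 2 → 0x2 << 0 → word 0x0002
tag:2 = -2 → 0x2 << 2 → word 0x000a
kind:6 = 13 → 0xd << 4 → word 0x00da
type:1 = 0 → 0x0 << 10 → word 0x00da
opcode:2 = 0 → 0x0 << 11 → word 0x00da
chan:3 = -1 → 0x7 << 13 → word 0xe0da
word = 0xe0da → little-endian bytes:
  [0]=0xda  [1]=0xe0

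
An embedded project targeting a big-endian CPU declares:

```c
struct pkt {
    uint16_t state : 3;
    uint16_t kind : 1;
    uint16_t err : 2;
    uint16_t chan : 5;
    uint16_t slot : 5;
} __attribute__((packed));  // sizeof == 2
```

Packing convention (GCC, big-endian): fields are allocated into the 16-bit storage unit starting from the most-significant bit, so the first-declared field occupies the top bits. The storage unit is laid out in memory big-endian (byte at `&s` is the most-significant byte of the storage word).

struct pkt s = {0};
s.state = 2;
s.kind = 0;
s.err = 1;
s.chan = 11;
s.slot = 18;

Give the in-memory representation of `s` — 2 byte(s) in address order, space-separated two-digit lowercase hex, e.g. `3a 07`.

45 72

[13+:3] state=2 & 0x7 = 0x2; word=0x4000
[12+:1] kind=0 & 0x1 = 0x0; word=0x4000
[10+:2] err=1 & 0x3 = 0x1; word=0x4400
[5+:5] chan=11 & 0x1f = 0xb; word=0x4560
[0+:5] slot=18 & 0x1f = 0x12; word=0x4572
word = 0x4572 → big-endian bytes:
  [0]=0x45  [1]=0x72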